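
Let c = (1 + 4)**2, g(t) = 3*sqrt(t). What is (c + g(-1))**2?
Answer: 616 + 150*I ≈ 616.0 + 150.0*I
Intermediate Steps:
c = 25 (c = 5**2 = 25)
(c + g(-1))**2 = (25 + 3*sqrt(-1))**2 = (25 + 3*I)**2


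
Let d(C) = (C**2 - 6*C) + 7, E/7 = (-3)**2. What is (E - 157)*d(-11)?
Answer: -18236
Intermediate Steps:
E = 63 (E = 7*(-3)**2 = 7*9 = 63)
d(C) = 7 + C**2 - 6*C
(E - 157)*d(-11) = (63 - 157)*(7 + (-11)**2 - 6*(-11)) = -94*(7 + 121 + 66) = -94*194 = -18236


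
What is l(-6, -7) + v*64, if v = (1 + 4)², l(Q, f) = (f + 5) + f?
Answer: 1591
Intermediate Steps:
l(Q, f) = 5 + 2*f (l(Q, f) = (5 + f) + f = 5 + 2*f)
v = 25 (v = 5² = 25)
l(-6, -7) + v*64 = (5 + 2*(-7)) + 25*64 = (5 - 14) + 1600 = -9 + 1600 = 1591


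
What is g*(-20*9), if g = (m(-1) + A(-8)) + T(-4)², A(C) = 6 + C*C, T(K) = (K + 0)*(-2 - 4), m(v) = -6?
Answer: -115200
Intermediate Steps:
T(K) = -6*K (T(K) = K*(-6) = -6*K)
A(C) = 6 + C²
g = 640 (g = (-6 + (6 + (-8)²)) + (-6*(-4))² = (-6 + (6 + 64)) + 24² = (-6 + 70) + 576 = 64 + 576 = 640)
g*(-20*9) = 640*(-20*9) = 640*(-180) = -115200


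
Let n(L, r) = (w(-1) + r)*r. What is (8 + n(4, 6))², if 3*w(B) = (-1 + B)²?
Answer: 2704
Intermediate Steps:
w(B) = (-1 + B)²/3
n(L, r) = r*(4/3 + r) (n(L, r) = ((-1 - 1)²/3 + r)*r = ((⅓)*(-2)² + r)*r = ((⅓)*4 + r)*r = (4/3 + r)*r = r*(4/3 + r))
(8 + n(4, 6))² = (8 + (⅓)*6*(4 + 3*6))² = (8 + (⅓)*6*(4 + 18))² = (8 + (⅓)*6*22)² = (8 + 44)² = 52² = 2704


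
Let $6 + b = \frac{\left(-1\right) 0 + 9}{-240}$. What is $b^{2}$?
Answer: $\frac{233289}{6400} \approx 36.451$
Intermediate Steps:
$b = - \frac{483}{80}$ ($b = -6 + \frac{\left(-1\right) 0 + 9}{-240} = -6 + \left(0 + 9\right) \left(- \frac{1}{240}\right) = -6 + 9 \left(- \frac{1}{240}\right) = -6 - \frac{3}{80} = - \frac{483}{80} \approx -6.0375$)
$b^{2} = \left(- \frac{483}{80}\right)^{2} = \frac{233289}{6400}$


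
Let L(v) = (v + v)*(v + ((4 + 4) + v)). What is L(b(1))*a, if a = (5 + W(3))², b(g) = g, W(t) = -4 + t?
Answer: 320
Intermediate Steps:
a = 16 (a = (5 + (-4 + 3))² = (5 - 1)² = 4² = 16)
L(v) = 2*v*(8 + 2*v) (L(v) = (2*v)*(v + (8 + v)) = (2*v)*(8 + 2*v) = 2*v*(8 + 2*v))
L(b(1))*a = (4*1*(4 + 1))*16 = (4*1*5)*16 = 20*16 = 320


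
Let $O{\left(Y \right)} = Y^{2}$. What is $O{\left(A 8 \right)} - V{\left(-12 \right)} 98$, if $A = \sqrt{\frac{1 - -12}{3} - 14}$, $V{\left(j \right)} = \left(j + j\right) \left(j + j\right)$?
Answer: $- \frac{171200}{3} \approx -57067.0$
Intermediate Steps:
$V{\left(j \right)} = 4 j^{2}$ ($V{\left(j \right)} = 2 j 2 j = 4 j^{2}$)
$A = \frac{i \sqrt{87}}{3}$ ($A = \sqrt{\left(1 + 12\right) \frac{1}{3} - 14} = \sqrt{13 \cdot \frac{1}{3} - 14} = \sqrt{\frac{13}{3} - 14} = \sqrt{- \frac{29}{3}} = \frac{i \sqrt{87}}{3} \approx 3.1091 i$)
$O{\left(A 8 \right)} - V{\left(-12 \right)} 98 = \left(\frac{i \sqrt{87}}{3} \cdot 8\right)^{2} - 4 \left(-12\right)^{2} \cdot 98 = \left(\frac{8 i \sqrt{87}}{3}\right)^{2} - 4 \cdot 144 \cdot 98 = - \frac{1856}{3} - 576 \cdot 98 = - \frac{1856}{3} - 56448 = - \frac{171200}{3}$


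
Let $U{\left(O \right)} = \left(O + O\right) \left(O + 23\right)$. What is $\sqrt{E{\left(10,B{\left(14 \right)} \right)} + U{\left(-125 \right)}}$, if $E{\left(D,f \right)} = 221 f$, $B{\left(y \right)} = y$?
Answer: $29 \sqrt{34} \approx 169.1$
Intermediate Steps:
$U{\left(O \right)} = 2 O \left(23 + O\right)$
$\sqrt{E{\left(10,B{\left(14 \right)} \right)} + U{\left(-125 \right)}} = \sqrt{221 \cdot 14 + 2 \left(-125\right) \left(23 - 125\right)} = \sqrt{3094 + 2 \left(-125\right) \left(-102\right)} = \sqrt{3094 + 25500} = \sqrt{28594} = 29 \sqrt{34}$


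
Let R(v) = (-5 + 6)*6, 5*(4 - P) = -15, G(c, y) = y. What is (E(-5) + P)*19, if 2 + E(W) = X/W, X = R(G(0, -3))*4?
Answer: 19/5 ≈ 3.8000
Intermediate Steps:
P = 7 (P = 4 - ⅕*(-15) = 4 + 3 = 7)
R(v) = 6 (R(v) = 1*6 = 6)
X = 24 (X = 6*4 = 24)
E(W) = -2 + 24/W
(E(-5) + P)*19 = ((-2 + 24/(-5)) + 7)*19 = ((-2 + 24*(-⅕)) + 7)*19 = ((-2 - 24/5) + 7)*19 = (-34/5 + 7)*19 = (⅕)*19 = 19/5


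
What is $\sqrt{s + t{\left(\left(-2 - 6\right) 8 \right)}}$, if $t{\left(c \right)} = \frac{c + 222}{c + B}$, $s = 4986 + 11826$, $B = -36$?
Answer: $\frac{\sqrt{1681042}}{10} \approx 129.66$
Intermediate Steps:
$s = 16812$
$t{\left(c \right)} = \frac{222 + c}{-36 + c}$ ($t{\left(c \right)} = \frac{c + 222}{c - 36} = \frac{222 + c}{-36 + c}$)
$\sqrt{s + t{\left(\left(-2 - 6\right) 8 \right)}} = \sqrt{16812 + \frac{222 + \left(-2 - 6\right) 8}{-36 + \left(-2 - 6\right) 8}} = \sqrt{16812 + \frac{222 - 64}{-36 - 64}} = \sqrt{16812 + \frac{1}{-100} \cdot 158} = \sqrt{16812 - \frac{79}{50}} = \sqrt{\frac{840521}{50}} = \frac{\sqrt{1681042}}{10}$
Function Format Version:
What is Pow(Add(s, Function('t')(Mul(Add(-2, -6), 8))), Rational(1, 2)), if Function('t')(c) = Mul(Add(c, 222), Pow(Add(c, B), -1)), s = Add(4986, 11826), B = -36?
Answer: Mul(Rational(1, 10), Pow(1681042, Rational(1, 2))) ≈ 129.66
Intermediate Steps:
s = 16812
Function('t')(c) = Mul(Pow(Add(-36, c), -1), Add(222, c)) (Function('t')(c) = Mul(Add(c, 222), Pow(Add(c, -36), -1)) = Mul(Add(222, c), Pow(Add(-36, c), -1)) = Mul(Pow(Add(-36, c), -1), Add(222, c)))
Pow(Add(s, Function('t')(Mul(Add(-2, -6), 8))), Rational(1, 2)) = Pow(Add(16812, Mul(Pow(Add(-36, Mul(Add(-2, -6), 8)), -1), Add(222, Mul(Add(-2, -6), 8)))), Rational(1, 2)) = Pow(Add(16812, Mul(Pow(Add(-36, Mul(-8, 8)), -1), Add(222, Mul(-8, 8)))), Rational(1, 2)) = Pow(Add(16812, Mul(Pow(Add(-36, -64), -1), Add(222, -64))), Rational(1, 2)) = Pow(Add(16812, Mul(Pow(-100, -1), 158)), Rational(1, 2)) = Pow(Add(16812, Mul(Rational(-1, 100), 158)), Rational(1, 2)) = Pow(Add(16812, Rational(-79, 50)), Rational(1, 2)) = Pow(Rational(840521, 50), Rational(1, 2)) = Mul(Rational(1, 10), Pow(1681042, Rational(1, 2)))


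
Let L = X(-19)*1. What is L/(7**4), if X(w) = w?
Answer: -19/2401 ≈ -0.0079134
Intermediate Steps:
L = -19 (L = -19*1 = -19)
L/(7**4) = -19/(7**4) = -19/2401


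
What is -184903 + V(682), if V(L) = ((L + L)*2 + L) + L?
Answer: -180811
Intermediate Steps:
V(L) = 6*L (V(L) = ((2*L)*2 + L) + L = (4*L + L) + L = 5*L + L = 6*L)
-184903 + V(682) = -184903 + 6*682 = -184903 + 4092 = -180811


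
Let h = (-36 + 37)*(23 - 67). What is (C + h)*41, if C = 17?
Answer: -1107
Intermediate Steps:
h = -44 (h = 1*(-44) = -44)
(C + h)*41 = (17 - 44)*41 = -27*41 = -1107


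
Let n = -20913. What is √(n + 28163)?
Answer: 5*√290 ≈ 85.147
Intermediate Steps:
√(n + 28163) = √(-20913 + 28163) = √7250 = 5*√290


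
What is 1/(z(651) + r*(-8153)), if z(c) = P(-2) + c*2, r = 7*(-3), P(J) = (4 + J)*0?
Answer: 1/172515 ≈ 5.7966e-6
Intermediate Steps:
P(J) = 0
r = -21
z(c) = 2*c (z(c) = 0 + c*2 = 0 + 2*c = 2*c)
1/(z(651) + r*(-8153)) = 1/(2*651 - 21*(-8153)) = 1/(1302 + 171213) = 1/172515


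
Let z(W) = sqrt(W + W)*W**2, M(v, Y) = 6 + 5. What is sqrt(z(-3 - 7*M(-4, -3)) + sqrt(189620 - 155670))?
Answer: sqrt(5*sqrt(1358) + 25600*I*sqrt(10)) ≈ 201.42 + 200.96*I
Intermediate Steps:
M(v, Y) = 11
z(W) = sqrt(2)*W**(5/2) (z(W) = sqrt(2*W)*W**2 = (sqrt(2)*sqrt(W))*W**2 = sqrt(2)*W**(5/2))
sqrt(z(-3 - 7*M(-4, -3)) + sqrt(189620 - 155670)) = sqrt(sqrt(2)*(-3 - 7*11)**(5/2) + sqrt(189620 - 155670)) = sqrt(sqrt(2)*(-3 - 77)**(5/2) + sqrt(33950)) = sqrt(sqrt(2)*(-80)**(5/2) + 5*sqrt(1358)) = sqrt(sqrt(2)*(25600*I*sqrt(5)) + 5*sqrt(1358)) = sqrt(25600*I*sqrt(10) + 5*sqrt(1358)) = sqrt(5*sqrt(1358) + 25600*I*sqrt(10))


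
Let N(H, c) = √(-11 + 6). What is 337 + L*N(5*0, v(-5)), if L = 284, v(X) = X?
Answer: 337 + 284*I*√5 ≈ 337.0 + 635.04*I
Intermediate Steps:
N(H, c) = I*√5 (N(H, c) = √(-5) = I*√5)
337 + L*N(5*0, v(-5)) = 337 + 284*(I*√5) = 337 + 284*I*√5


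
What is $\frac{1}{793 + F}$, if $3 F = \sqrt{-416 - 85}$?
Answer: $\frac{2379}{1886714} - \frac{i \sqrt{501}}{1886714} \approx 0.0012609 - 1.1863 \cdot 10^{-5} i$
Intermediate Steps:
$F = \frac{i \sqrt{501}}{3}$ ($F = \frac{\sqrt{-416 - 85}}{3} = \frac{\sqrt{-501}}{3} = \frac{i \sqrt{501}}{3} \approx 7.461 i$)
$\frac{1}{793 + F} = \frac{1}{793 + \frac{i \sqrt{501}}{3}}$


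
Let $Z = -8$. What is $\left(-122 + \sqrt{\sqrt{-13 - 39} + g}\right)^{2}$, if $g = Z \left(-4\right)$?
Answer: $\left(122 - \sqrt{2} \sqrt{16 + i \sqrt{13}}\right)^{2} \approx 13527.0 - 147.3 i$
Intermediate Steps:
$g = 32$ ($g = \left(-8\right) \left(-4\right) = 32$)
$\left(-122 + \sqrt{\sqrt{-13 - 39} + g}\right)^{2} = \left(-122 + \sqrt{\sqrt{-13 - 39} + 32}\right)^{2} = \left(-122 + \sqrt{\sqrt{-52} + 32}\right)^{2} = \left(-122 + \sqrt{2 i \sqrt{13} + 32}\right)^{2} = \left(-122 + \sqrt{32 + 2 i \sqrt{13}}\right)^{2}$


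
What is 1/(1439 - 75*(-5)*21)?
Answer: 1/9314 ≈ 0.00010737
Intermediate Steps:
1/(1439 - 75*(-5)*21) = 1/(1439 - 15*(-25)*21) = 1/(1439 + 375*21) = 1/(1439 + 7875) = 1/9314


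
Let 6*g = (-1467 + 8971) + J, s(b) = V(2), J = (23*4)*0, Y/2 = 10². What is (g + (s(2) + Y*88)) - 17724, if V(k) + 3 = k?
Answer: 3377/3 ≈ 1125.7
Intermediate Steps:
Y = 200 (Y = 2*10² = 2*100 = 200)
J = 0 (J = 92*0 = 0)
V(k) = -3 + k
s(b) = -1 (s(b) = -3 + 2 = -1)
g = 3752/3 (g = ((-1467 + 8971) + 0)/6 = (7504 + 0)/6 = (⅙)*7504 = 3752/3 ≈ 1250.7)
(g + (s(2) + Y*88)) - 17724 = (3752/3 + (-1 + 200*88)) - 17724 = (3752/3 + (-1 + 17600)) - 17724 = (3752/3 + 17599) - 17724 = 56549/3 - 17724 = 3377/3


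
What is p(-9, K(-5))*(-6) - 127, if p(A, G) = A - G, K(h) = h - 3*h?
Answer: -13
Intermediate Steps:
K(h) = -2*h
p(-9, K(-5))*(-6) - 127 = (-9 - (-2)*(-5))*(-6) - 127 = (-9 - 1*10)*(-6) - 127 = (-9 - 10)*(-6) - 127 = -19*(-6) - 127 = 114 - 127 = -13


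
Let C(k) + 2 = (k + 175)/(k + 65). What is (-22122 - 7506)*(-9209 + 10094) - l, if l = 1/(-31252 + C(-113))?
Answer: -19668915039036/750127 ≈ -2.6221e+7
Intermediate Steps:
C(k) = -2 + (175 + k)/(65 + k) (C(k) = -2 + (k + 175)/(k + 65) = -2 + (175 + k)/(65 + k))
l = -24/750127 (l = 1/(-31252 + (45 - 1*(-113))/(65 - 113)) = 1/(-31252 + (45 + 113)/(-48)) = 1/(-31252 - 1/48*158) = 1/(-31252 - 79/24) = 1/(-750127/24) = -24/750127 ≈ -3.1995e-5)
(-22122 - 7506)*(-9209 + 10094) - l = (-22122 - 7506)*(-9209 + 10094) - 1*(-24/750127) = -29628*885 + 24/750127 = -26220780 + 24/750127 = -19668915039036/750127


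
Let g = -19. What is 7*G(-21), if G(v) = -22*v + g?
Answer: 3101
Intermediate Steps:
G(v) = -19 - 22*v (G(v) = -22*v - 19 = -19 - 22*v)
7*G(-21) = 7*(-19 - 22*(-21)) = 7*(-19 + 462) = 7*443 = 3101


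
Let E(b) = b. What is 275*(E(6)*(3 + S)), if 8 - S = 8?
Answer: 4950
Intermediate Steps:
S = 0 (S = 8 - 1*8 = 8 - 8 = 0)
275*(E(6)*(3 + S)) = 275*(6*(3 + 0)) = 275*(6*3) = 275*18 = 4950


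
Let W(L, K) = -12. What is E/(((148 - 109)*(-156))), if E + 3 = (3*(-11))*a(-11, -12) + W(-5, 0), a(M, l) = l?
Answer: -127/2028 ≈ -0.062623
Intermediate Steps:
E = 381 (E = -3 + ((3*(-11))*(-12) - 12) = -3 + (-33*(-12) - 12) = -3 + (396 - 12) = -3 + 384 = 381)
E/(((148 - 109)*(-156))) = 381/(((148 - 109)*(-156))) = 381/((39*(-156))) = 381/(-6084) = 381*(-1/6084) = -127/2028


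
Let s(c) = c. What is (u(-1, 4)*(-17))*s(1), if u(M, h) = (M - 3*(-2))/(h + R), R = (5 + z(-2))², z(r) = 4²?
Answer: -17/89 ≈ -0.19101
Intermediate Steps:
z(r) = 16
R = 441 (R = (5 + 16)² = 21² = 441)
u(M, h) = (6 + M)/(441 + h) (u(M, h) = (M - 3*(-2))/(h + 441) = (M + 6)/(441 + h) = (6 + M)/(441 + h))
(u(-1, 4)*(-17))*s(1) = (((6 - 1)/(441 + 4))*(-17))*1 = ((5/445)*(-17))*1 = (((1/445)*5)*(-17))*1 = ((1/89)*(-17))*1 = -17/89*1 = -17/89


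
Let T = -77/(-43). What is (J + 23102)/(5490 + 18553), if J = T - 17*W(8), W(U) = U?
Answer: 987615/1033849 ≈ 0.95528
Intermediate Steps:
T = 77/43 (T = -77*(-1/43) = 77/43 ≈ 1.7907)
J = -5771/43 (J = 77/43 - 17*8 = 77/43 - 136 = -5771/43 ≈ -134.21)
(J + 23102)/(5490 + 18553) = (-5771/43 + 23102)/(5490 + 18553) = (987615/43)/24043 = (987615/43)*(1/24043) = 987615/1033849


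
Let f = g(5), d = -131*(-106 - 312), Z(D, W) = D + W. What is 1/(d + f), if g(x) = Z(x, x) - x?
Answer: 1/54763 ≈ 1.8260e-5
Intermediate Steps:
d = 54758 (d = -131*(-418) = 54758)
g(x) = x (g(x) = (x + x) - x = 2*x - x = x)
f = 5
1/(d + f) = 1/(54758 + 5) = 1/54763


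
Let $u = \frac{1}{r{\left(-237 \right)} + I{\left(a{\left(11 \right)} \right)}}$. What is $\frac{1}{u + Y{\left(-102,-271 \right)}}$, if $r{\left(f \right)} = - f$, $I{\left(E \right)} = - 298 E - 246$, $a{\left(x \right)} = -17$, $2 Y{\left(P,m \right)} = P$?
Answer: $- \frac{5057}{257906} \approx -0.019608$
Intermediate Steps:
$Y{\left(P,m \right)} = \frac{P}{2}$
$I{\left(E \right)} = -246 - 298 E$
$u = \frac{1}{5057}$ ($u = \frac{1}{\left(-1\right) \left(-237\right) - -4820} = \frac{1}{237 + \left(-246 + 5066\right)} = \frac{1}{237 + 4820} = \frac{1}{5057} \approx 0.00019775$)
$\frac{1}{u + Y{\left(-102,-271 \right)}} = \frac{1}{\frac{1}{5057} + \frac{1}{2} \left(-102\right)} = \frac{1}{\frac{1}{5057} - 51} = \frac{1}{- \frac{257906}{5057}} = - \frac{5057}{257906}$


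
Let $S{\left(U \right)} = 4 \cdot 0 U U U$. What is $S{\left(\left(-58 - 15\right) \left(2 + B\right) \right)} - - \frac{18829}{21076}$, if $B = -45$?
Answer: $\frac{18829}{21076} \approx 0.89339$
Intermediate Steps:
$S{\left(U \right)} = 0$ ($S{\left(U \right)} = 4 \cdot 0 U U = 4 \cdot 0 U = 0 U = 0$)
$S{\left(\left(-58 - 15\right) \left(2 + B\right) \right)} - - \frac{18829}{21076} = 0 - - \frac{18829}{21076} = 0 + \frac{18829}{21076} = \frac{18829}{21076}$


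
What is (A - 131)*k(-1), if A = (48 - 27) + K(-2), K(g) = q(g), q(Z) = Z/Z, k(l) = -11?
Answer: 1199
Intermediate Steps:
q(Z) = 1
K(g) = 1
A = 22 (A = (48 - 27) + 1 = 21 + 1 = 22)
(A - 131)*k(-1) = (22 - 131)*(-11) = -109*(-11) = 1199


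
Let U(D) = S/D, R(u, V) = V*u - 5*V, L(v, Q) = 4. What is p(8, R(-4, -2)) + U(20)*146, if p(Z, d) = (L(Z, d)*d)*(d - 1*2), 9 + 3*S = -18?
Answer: 10863/10 ≈ 1086.3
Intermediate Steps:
R(u, V) = -5*V + V*u
S = -9 (S = -3 + (1/3)*(-18) = -3 - 6 = -9)
p(Z, d) = 4*d*(-2 + d) (p(Z, d) = (4*d)*(d - 1*2) = (4*d)*(d - 2) = (4*d)*(-2 + d) = 4*d*(-2 + d))
U(D) = -9/D
p(8, R(-4, -2)) + U(20)*146 = 4*(-2*(-5 - 4))*(-2 - 2*(-5 - 4)) - 9/20*146 = 4*(-2*(-9))*(-2 - 2*(-9)) - 9*1/20*146 = 4*18*(-2 + 18) - 9/20*146 = 4*18*16 - 657/10 = 1152 - 657/10 = 10863/10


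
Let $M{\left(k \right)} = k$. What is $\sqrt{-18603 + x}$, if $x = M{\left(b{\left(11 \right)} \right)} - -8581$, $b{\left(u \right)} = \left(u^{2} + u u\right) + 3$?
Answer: $i \sqrt{9777} \approx 98.879 i$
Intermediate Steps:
$b{\left(u \right)} = 3 + 2 u^{2}$ ($b{\left(u \right)} = \left(u^{2} + u^{2}\right) + 3 = 2 u^{2} + 3 = 3 + 2 u^{2}$)
$x = 8826$ ($x = \left(3 + 2 \cdot 11^{2}\right) - -8581 = \left(3 + 2 \cdot 121\right) + 8581 = \left(3 + 242\right) + 8581 = 245 + 8581 = 8826$)
$\sqrt{-18603 + x} = \sqrt{-18603 + 8826} = \sqrt{-9777} = i \sqrt{9777}$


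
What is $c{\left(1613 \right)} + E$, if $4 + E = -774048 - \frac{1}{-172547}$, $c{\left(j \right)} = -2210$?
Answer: $- \frac{133941679313}{172547} \approx -7.7626 \cdot 10^{5}$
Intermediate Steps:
$E = - \frac{133560350443}{172547}$ ($E = -4 - \frac{133559660255}{172547} = - \frac{133560350443}{172547} \approx -7.7405 \cdot 10^{5}$)
$c{\left(1613 \right)} + E = -2210 - \frac{133560350443}{172547} = - \frac{133941679313}{172547}$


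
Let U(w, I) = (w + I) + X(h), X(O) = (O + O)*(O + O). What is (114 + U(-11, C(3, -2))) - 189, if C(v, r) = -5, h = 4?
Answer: -27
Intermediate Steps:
X(O) = 4*O² (X(O) = (2*O)*(2*O) = 4*O²)
U(w, I) = 64 + I + w (U(w, I) = (w + I) + 4*4² = (I + w) + 4*16 = (I + w) + 64 = 64 + I + w)
(114 + U(-11, C(3, -2))) - 189 = (114 + (64 - 5 - 11)) - 189 = (114 + 48) - 189 = 162 - 189 = -27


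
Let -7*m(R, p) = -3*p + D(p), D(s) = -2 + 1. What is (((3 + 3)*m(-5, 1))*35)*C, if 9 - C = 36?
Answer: -3240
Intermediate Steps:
D(s) = -1
m(R, p) = 1/7 + 3*p/7 (m(R, p) = -(-3*p - 1)/7 = -(-1 - 3*p)/7 = 1/7 + 3*p/7)
C = -27 (C = 9 - 1*36 = 9 - 36 = -27)
(((3 + 3)*m(-5, 1))*35)*C = (((3 + 3)*(1/7 + (3/7)*1))*35)*(-27) = ((6*(1/7 + 3/7))*35)*(-27) = ((6*(4/7))*35)*(-27) = ((24/7)*35)*(-27) = 120*(-27) = -3240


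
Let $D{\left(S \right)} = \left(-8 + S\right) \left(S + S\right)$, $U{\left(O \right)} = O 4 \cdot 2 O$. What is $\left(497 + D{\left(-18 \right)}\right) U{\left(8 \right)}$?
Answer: $733696$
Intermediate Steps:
$U{\left(O \right)} = 8 O^{2}$ ($U{\left(O \right)} = 4 O 2 O = 8 O O = 8 O^{2}$)
$D{\left(S \right)} = 2 S \left(-8 + S\right)$ ($D{\left(S \right)} = \left(-8 + S\right) 2 S = 2 S \left(-8 + S\right)$)
$\left(497 + D{\left(-18 \right)}\right) U{\left(8 \right)} = \left(497 + 2 \left(-18\right) \left(-8 - 18\right)\right) 8 \cdot 8^{2} = \left(497 + 2 \left(-18\right) \left(-26\right)\right) 8 \cdot 64 = \left(497 + 936\right) 512 = 1433 \cdot 512 = 733696$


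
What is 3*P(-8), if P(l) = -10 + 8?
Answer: -6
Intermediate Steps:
P(l) = -2
3*P(-8) = 3*(-2) = -6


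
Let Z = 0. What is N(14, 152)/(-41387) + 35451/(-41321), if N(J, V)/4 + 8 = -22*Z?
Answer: -1465888265/1710152227 ≈ -0.85717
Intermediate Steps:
N(J, V) = -32 (N(J, V) = -32 + 4*(-22*0) = -32 + 4*0 = -32 + 0 = -32)
N(14, 152)/(-41387) + 35451/(-41321) = -32/(-41387) + 35451/(-41321) = -32*(-1/41387) + 35451*(-1/41321) = 32/41387 - 35451/41321 = -1465888265/1710152227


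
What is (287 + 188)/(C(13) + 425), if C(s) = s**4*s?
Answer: 475/371718 ≈ 0.0012779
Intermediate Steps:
C(s) = s**5
(287 + 188)/(C(13) + 425) = (287 + 188)/(13**5 + 425) = 475/(371293 + 425) = 475/371718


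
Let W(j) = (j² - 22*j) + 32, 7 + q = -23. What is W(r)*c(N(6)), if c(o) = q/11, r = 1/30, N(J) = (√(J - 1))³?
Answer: -28141/330 ≈ -85.276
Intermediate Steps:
q = -30 (q = -7 - 23 = -30)
N(J) = (-1 + J)^(3/2) (N(J) = (√(-1 + J))³ = (-1 + J)^(3/2))
r = 1/30 ≈ 0.033333
c(o) = -30/11
W(j) = 32 + j² - 22*j
W(r)*c(N(6)) = (32 + (1/30)² - 22*1/30)*(-30/11) = (32 + 1/900 - 11/15)*(-30/11) = (28141/900)*(-30/11) = -28141/330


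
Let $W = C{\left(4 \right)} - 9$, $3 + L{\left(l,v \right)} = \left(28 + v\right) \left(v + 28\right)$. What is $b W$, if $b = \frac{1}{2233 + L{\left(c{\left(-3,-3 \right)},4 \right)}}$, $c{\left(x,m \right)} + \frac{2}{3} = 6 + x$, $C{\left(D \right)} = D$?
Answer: $- \frac{5}{3254} \approx -0.0015366$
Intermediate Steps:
$c{\left(x,m \right)} = \frac{16}{3} + x$ ($c{\left(x,m \right)} = - \frac{2}{3} + \left(6 + x\right) = \frac{16}{3} + x$)
$L{\left(l,v \right)} = -3 + \left(28 + v\right)^{2}$ ($L{\left(l,v \right)} = -3 + \left(28 + v\right) \left(v + 28\right) = -3 + \left(28 + v\right) \left(28 + v\right) = -3 + \left(28 + v\right)^{2}$)
$b = \frac{1}{3254}$ ($b = \frac{1}{2233 - \left(3 - \left(28 + 4\right)^{2}\right)} = \frac{1}{2233 - \left(3 - 32^{2}\right)} = \frac{1}{2233 + \left(-3 + 1024\right)} = \frac{1}{2233 + 1021} = \frac{1}{3254} \approx 0.00030731$)
$W = -5$ ($W = 4 - 9 = -5$)
$b W = \frac{1}{3254} \left(-5\right) = - \frac{5}{3254}$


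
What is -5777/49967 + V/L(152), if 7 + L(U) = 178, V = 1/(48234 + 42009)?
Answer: -89148031714/771068408751 ≈ -0.11562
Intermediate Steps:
V = 1/90243 ≈ 1.1081e-5
L(U) = 171 (L(U) = -7 + 178 = 171)
-5777/49967 + V/L(152) = -5777/49967 + (1/90243)/171 = -5777*1/49967 + (1/90243)*(1/171) = -5777/49967 + 1/15431553 = -89148031714/771068408751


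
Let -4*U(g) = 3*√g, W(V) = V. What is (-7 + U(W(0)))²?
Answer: 49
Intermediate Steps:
U(g) = -3*√g/4
(-7 + U(W(0)))² = (-7 - 3*√0/4)² = (-7 - ¾*0)² = (-7 + 0)² = (-7)² = 49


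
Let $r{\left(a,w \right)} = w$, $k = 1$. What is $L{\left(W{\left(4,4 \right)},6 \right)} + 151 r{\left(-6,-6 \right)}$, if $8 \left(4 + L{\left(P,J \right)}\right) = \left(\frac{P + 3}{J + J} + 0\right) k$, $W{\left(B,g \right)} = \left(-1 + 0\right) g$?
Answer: $- \frac{87361}{96} \approx -910.01$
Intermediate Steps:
$W{\left(B,g \right)} = - g$
$L{\left(P,J \right)} = -4 + \frac{3 + P}{16 J}$ ($L{\left(P,J \right)} = -4 + \frac{\left(\frac{P + 3}{J + J} + 0\right) 1}{8} = -4 + \frac{\left(\frac{3 + P}{2 J} + 0\right) 1}{8} = -4 + \frac{\frac{3 + P}{2 J} 1}{8} = -4 + \frac{\frac{1}{2} \frac{1}{J} \left(3 + P\right)}{8} = -4 + \frac{3 + P}{16 J}$)
$L{\left(W{\left(4,4 \right)},6 \right)} + 151 r{\left(-6,-6 \right)} = \frac{3 - 4 - 384}{16 \cdot 6} + 151 \left(-6\right) = \frac{1}{16} \cdot \frac{1}{6} \left(3 - 4 - 384\right) - 906 = \frac{1}{16} \cdot \frac{1}{6} \left(-385\right) - 906 = - \frac{385}{96} - 906 = - \frac{87361}{96}$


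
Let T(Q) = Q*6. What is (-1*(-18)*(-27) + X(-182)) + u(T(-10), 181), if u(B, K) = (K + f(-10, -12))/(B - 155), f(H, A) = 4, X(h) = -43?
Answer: -22784/43 ≈ -529.86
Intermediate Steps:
T(Q) = 6*Q
u(B, K) = (4 + K)/(-155 + B) (u(B, K) = (K + 4)/(B - 155) = (4 + K)/(-155 + B))
(-1*(-18)*(-27) + X(-182)) + u(T(-10), 181) = (-1*(-18)*(-27) - 43) + (4 + 181)/(-155 + 6*(-10)) = (18*(-27) - 43) + 185/(-155 - 60) = (-486 - 43) + 185/(-215) = -529 - 1/215*185 = -529 - 37/43 = -22784/43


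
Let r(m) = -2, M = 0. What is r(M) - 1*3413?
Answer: -3415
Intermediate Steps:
r(M) - 1*3413 = -2 - 1*3413 = -2 - 3413 = -3415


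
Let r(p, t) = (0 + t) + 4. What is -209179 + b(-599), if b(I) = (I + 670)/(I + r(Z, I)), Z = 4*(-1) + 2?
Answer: -249759797/1194 ≈ -2.0918e+5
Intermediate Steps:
Z = -2 (Z = -4 + 2 = -2)
r(p, t) = 4 + t (r(p, t) = t + 4 = 4 + t)
b(I) = (670 + I)/(4 + 2*I) (b(I) = (I + 670)/(I + (4 + I)) = (670 + I)/(4 + 2*I))
-209179 + b(-599) = -209179 + (670 - 599)/(2*(2 - 599)) = -209179 + (1/2)*71/(-597) = -209179 + (1/2)*(-1/597)*71 = -209179 - 71/1194 = -249759797/1194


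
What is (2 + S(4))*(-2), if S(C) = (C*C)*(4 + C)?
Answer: -260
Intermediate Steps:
S(C) = C**2*(4 + C)
(2 + S(4))*(-2) = (2 + 4**2*(4 + 4))*(-2) = (2 + 16*8)*(-2) = (2 + 128)*(-2) = 130*(-2) = -260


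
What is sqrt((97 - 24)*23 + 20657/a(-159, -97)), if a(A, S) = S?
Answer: sqrt(13793982)/97 ≈ 38.289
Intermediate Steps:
sqrt((97 - 24)*23 + 20657/a(-159, -97)) = sqrt((97 - 24)*23 + 20657/(-97)) = sqrt(73*23 + 20657*(-1/97)) = sqrt(1679 - 20657/97) = sqrt(142206/97) = sqrt(13793982)/97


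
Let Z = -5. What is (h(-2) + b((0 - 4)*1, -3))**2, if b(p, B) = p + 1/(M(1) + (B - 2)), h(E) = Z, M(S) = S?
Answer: 1369/16 ≈ 85.563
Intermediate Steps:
h(E) = -5
b(p, B) = p + 1/(-1 + B) (b(p, B) = p + 1/(1 + (B - 2)) = p + 1/(1 + (-2 + B)) = p + 1/(-1 + B))
(h(-2) + b((0 - 4)*1, -3))**2 = (-5 + (1 - (0 - 4) - 3*(0 - 4))/(-1 - 3))**2 = (-5 + (1 - (-4) - (-12))/(-4))**2 = (-5 - (1 - 1*(-4) - 3*(-4))/4)**2 = (-5 - (1 + 4 + 12)/4)**2 = (-5 - 1/4*17)**2 = (-5 - 17/4)**2 = (-37/4)**2 = 1369/16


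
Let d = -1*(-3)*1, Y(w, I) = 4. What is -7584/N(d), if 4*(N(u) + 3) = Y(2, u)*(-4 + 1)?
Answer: 1264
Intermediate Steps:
d = 3 (d = 3*1 = 3)
N(u) = -6 (N(u) = -3 + (4*(-4 + 1))/4 = -3 + (4*(-3))/4 = -3 + (¼)*(-12) = -3 - 3 = -6)
-7584/N(d) = -7584/(-6) = -7584*(-⅙) = 1264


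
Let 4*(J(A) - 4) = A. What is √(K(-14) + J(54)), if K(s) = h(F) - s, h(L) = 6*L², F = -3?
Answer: 3*√38/2 ≈ 9.2466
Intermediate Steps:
J(A) = 4 + A/4
K(s) = 54 - s (K(s) = 6*(-3)² - s = 6*9 - s = 54 - s)
√(K(-14) + J(54)) = √((54 - 1*(-14)) + (4 + (¼)*54)) = √((54 + 14) + (4 + 27/2)) = √(68 + 35/2) = √(171/2) = 3*√38/2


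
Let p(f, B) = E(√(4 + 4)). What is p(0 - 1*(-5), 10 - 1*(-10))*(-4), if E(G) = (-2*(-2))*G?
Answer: -32*√2 ≈ -45.255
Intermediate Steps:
E(G) = 4*G
p(f, B) = 8*√2 (p(f, B) = 4*√(4 + 4) = 4*√8 = 4*(2*√2) = 8*√2)
p(0 - 1*(-5), 10 - 1*(-10))*(-4) = (8*√2)*(-4) = -32*√2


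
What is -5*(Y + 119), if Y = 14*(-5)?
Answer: -245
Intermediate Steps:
Y = -70
-5*(Y + 119) = -5*(-70 + 119) = -5*49 = -245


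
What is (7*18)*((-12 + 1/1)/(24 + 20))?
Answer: -63/2 ≈ -31.500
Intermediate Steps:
(7*18)*((-12 + 1/1)/(24 + 20)) = 126*((-12 + 1)/44) = 126*(-11*1/44) = 126*(-¼) = -63/2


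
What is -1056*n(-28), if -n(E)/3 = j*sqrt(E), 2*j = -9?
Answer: -28512*I*sqrt(7) ≈ -75436.0*I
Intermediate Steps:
j = -9/2 (j = (1/2)*(-9) = -9/2 ≈ -4.5000)
n(E) = 27*sqrt(E)/2 (n(E) = -(-27)*sqrt(E)/2 = 27*sqrt(E)/2)
-1056*n(-28) = -14256*sqrt(-28) = -14256*2*I*sqrt(7) = -28512*I*sqrt(7)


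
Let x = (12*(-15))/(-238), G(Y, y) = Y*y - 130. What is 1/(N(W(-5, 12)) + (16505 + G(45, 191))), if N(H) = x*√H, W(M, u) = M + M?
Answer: 35360017/882939632590 - 1071*I*√10/882939632590 ≈ 4.0048e-5 - 3.8358e-9*I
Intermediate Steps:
W(M, u) = 2*M
G(Y, y) = -130 + Y*y
x = 90/119 (x = -180*(-1/238) = 90/119 ≈ 0.75630)
N(H) = 90*√H/119
1/(N(W(-5, 12)) + (16505 + G(45, 191))) = 1/(90*√(2*(-5))/119 + (16505 + (-130 + 45*191))) = 1/(90*√(-10)/119 + (16505 + (-130 + 8595))) = 1/(90*(I*√10)/119 + (16505 + 8465)) = 1/(90*I*√10/119 + 24970) = 1/(24970 + 90*I*√10/119)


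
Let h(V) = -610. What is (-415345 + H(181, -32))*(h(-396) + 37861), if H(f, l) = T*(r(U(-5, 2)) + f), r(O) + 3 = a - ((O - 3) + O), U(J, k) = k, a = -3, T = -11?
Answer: -15543315009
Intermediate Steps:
r(O) = -3 - 2*O (r(O) = -3 + (-3 - ((O - 3) + O)) = -3 + (-3 - ((-3 + O) + O)) = -3 + (-3 - (-3 + 2*O)) = -3 + (-3 + (3 - 2*O)) = -3 - 2*O)
H(f, l) = 77 - 11*f (H(f, l) = -11*((-3 - 2*2) + f) = -11*((-3 - 4) + f) = -11*(-7 + f) = 77 - 11*f)
(-415345 + H(181, -32))*(h(-396) + 37861) = (-415345 + (77 - 11*181))*(-610 + 37861) = (-415345 + (77 - 1991))*37251 = (-415345 - 1914)*37251 = -417259*37251 = -15543315009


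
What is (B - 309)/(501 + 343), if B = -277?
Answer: -293/422 ≈ -0.69431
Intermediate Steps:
(B - 309)/(501 + 343) = (-277 - 309)/(501 + 343) = -586/844 = -586*1/844 = -293/422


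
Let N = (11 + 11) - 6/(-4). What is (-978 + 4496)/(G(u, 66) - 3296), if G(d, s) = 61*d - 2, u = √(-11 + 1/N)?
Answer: -545311108/513126103 - 214598*I*√24205/513126103 ≈ -1.0627 - 0.065066*I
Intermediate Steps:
N = 47/2 (N = 22 - 6*(-¼) = 22 + 3/2 = 47/2 ≈ 23.500)
u = I*√24205/47 (u = √(-11 + 1/(47/2)) = √(-11 + 2/47) = √(-515/47) = I*√24205/47 ≈ 3.3102*I)
G(d, s) = -2 + 61*d
(-978 + 4496)/(G(u, 66) - 3296) = (-978 + 4496)/((-2 + 61*(I*√24205/47)) - 3296) = 3518/((-2 + 61*I*√24205/47) - 3296) = 3518/(-3298 + 61*I*√24205/47)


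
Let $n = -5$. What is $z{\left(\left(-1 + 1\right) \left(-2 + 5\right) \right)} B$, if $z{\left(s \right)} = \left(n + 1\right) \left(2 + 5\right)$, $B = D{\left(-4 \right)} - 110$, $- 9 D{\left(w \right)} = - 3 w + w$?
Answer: $\frac{27944}{9} \approx 3104.9$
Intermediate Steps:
$D{\left(w \right)} = \frac{2 w}{9}$ ($D{\left(w \right)} = - \frac{- 3 w + w}{9} = - \frac{\left(-2\right) w}{9} = \frac{2 w}{9}$)
$B = - \frac{998}{9}$ ($B = \frac{2}{9} \left(-4\right) - 110 = - \frac{8}{9} - 110 = - \frac{998}{9} \approx -110.89$)
$z{\left(s \right)} = -28$ ($z{\left(s \right)} = \left(-5 + 1\right) \left(2 + 5\right) = \left(-4\right) 7 = -28$)
$z{\left(\left(-1 + 1\right) \left(-2 + 5\right) \right)} B = \left(-28\right) \left(- \frac{998}{9}\right) = \frac{27944}{9}$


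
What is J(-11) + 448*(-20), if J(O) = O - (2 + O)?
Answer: -8962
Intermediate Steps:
J(O) = -2 (J(O) = O + (-2 - O) = -2)
J(-11) + 448*(-20) = -2 + 448*(-20) = -2 - 8960 = -8962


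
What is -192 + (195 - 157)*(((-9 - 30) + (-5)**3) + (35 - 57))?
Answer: -7260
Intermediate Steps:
-192 + (195 - 157)*(((-9 - 30) + (-5)**3) + (35 - 57)) = -192 + 38*((-39 - 125) - 22) = -192 + 38*(-164 - 22) = -192 + 38*(-186) = -192 - 7068 = -7260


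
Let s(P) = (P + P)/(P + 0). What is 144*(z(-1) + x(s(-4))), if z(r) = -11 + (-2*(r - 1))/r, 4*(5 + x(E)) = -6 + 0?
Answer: -3096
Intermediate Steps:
s(P) = 2 (s(P) = (2*P)/P = 2)
x(E) = -13/2 (x(E) = -5 + (-6 + 0)/4 = -5 + (¼)*(-6) = -5 - 3/2 = -13/2)
z(r) = -11 + (2 - 2*r)/r (z(r) = -11 + (-2*(-1 + r))/r = -11 + (2 - 2*r)/r)
144*(z(-1) + x(s(-4))) = 144*((-13 + 2/(-1)) - 13/2) = 144*((-13 + 2*(-1)) - 13/2) = 144*((-13 - 2) - 13/2) = 144*(-15 - 13/2) = 144*(-43/2) = -3096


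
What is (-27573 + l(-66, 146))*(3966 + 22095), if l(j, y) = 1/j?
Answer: -15808767653/22 ≈ -7.1858e+8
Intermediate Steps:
(-27573 + l(-66, 146))*(3966 + 22095) = (-27573 + 1/(-66))*(3966 + 22095) = (-27573 - 1/66)*26061 = -1819819/66*26061 = -15808767653/22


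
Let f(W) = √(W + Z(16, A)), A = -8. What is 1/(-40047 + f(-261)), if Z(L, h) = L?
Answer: -5721/229108922 - I*√5/229108922 ≈ -2.4971e-5 - 9.7598e-9*I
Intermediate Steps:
f(W) = √(16 + W) (f(W) = √(W + 16) = √(16 + W))
1/(-40047 + f(-261)) = 1/(-40047 + √(16 - 261)) = 1/(-40047 + √(-245)) = 1/(-40047 + 7*I*√5)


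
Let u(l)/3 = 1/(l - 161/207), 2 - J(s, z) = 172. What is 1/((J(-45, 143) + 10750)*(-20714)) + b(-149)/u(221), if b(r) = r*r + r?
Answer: 9578583148703653/5917161240 ≈ 1.6188e+6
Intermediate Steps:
J(s, z) = -170 (J(s, z) = 2 - 1*172 = 2 - 172 = -170)
u(l) = 3/(-7/9 + l) (u(l) = 3/(l - 161/207) = 3/(l - 161*1/207) = 3/(l - 7/9) = 3/(-7/9 + l))
b(r) = r + r² (b(r) = r² + r = r + r²)
1/((J(-45, 143) + 10750)*(-20714)) + b(-149)/u(221) = 1/((-170 + 10750)*(-20714)) + (-149*(1 - 149))/((27/(-7 + 9*221))) = -1/20714/10580 + (-149*(-148))/((27/(-7 + 1989))) = (1/10580)*(-1/20714) + 22052/((27/1982)) = -1/219154120 + 22052/((27*(1/1982))) = -1/219154120 + 22052/(27/1982) = -1/219154120 + 22052*(1982/27) = -1/219154120 + 43707064/27 = 9578583148703653/5917161240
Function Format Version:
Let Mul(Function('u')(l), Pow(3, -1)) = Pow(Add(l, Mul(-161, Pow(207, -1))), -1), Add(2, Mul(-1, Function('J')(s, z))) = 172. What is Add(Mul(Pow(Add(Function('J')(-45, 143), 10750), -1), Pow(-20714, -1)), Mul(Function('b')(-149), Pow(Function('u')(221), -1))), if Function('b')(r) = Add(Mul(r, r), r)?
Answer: Rational(9578583148703653, 5917161240) ≈ 1.6188e+6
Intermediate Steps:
Function('J')(s, z) = -170 (Function('J')(s, z) = Add(2, Mul(-1, 172)) = Add(2, -172) = -170)
Function('u')(l) = Mul(3, Pow(Add(Rational(-7, 9), l), -1)) (Function('u')(l) = Mul(3, Pow(Add(l, Mul(-161, Pow(207, -1))), -1)) = Mul(3, Pow(Add(l, Mul(-161, Rational(1, 207))), -1)) = Mul(3, Pow(Add(l, Rational(-7, 9)), -1)) = Mul(3, Pow(Add(Rational(-7, 9), l), -1)))
Function('b')(r) = Add(r, Pow(r, 2)) (Function('b')(r) = Add(Pow(r, 2), r) = Add(r, Pow(r, 2)))
Add(Mul(Pow(Add(Function('J')(-45, 143), 10750), -1), Pow(-20714, -1)), Mul(Function('b')(-149), Pow(Function('u')(221), -1))) = Add(Mul(Pow(Add(-170, 10750), -1), Pow(-20714, -1)), Mul(Mul(-149, Add(1, -149)), Pow(Mul(27, Pow(Add(-7, Mul(9, 221)), -1)), -1))) = Add(Mul(Pow(10580, -1), Rational(-1, 20714)), Mul(Mul(-149, -148), Pow(Mul(27, Pow(Add(-7, 1989), -1)), -1))) = Add(Mul(Rational(1, 10580), Rational(-1, 20714)), Mul(22052, Pow(Mul(27, Pow(1982, -1)), -1))) = Add(Rational(-1, 219154120), Mul(22052, Pow(Mul(27, Rational(1, 1982)), -1))) = Add(Rational(-1, 219154120), Mul(22052, Pow(Rational(27, 1982), -1))) = Add(Rational(-1, 219154120), Mul(22052, Rational(1982, 27))) = Add(Rational(-1, 219154120), Rational(43707064, 27)) = Rational(9578583148703653, 5917161240)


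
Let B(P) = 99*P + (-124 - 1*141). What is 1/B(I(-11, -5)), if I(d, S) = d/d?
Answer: -1/166 ≈ -0.0060241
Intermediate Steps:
I(d, S) = 1
B(P) = -265 + 99*P (B(P) = 99*P + (-124 - 141) = 99*P - 265 = -265 + 99*P)
1/B(I(-11, -5)) = 1/(-265 + 99*1) = 1/(-265 + 99) = 1/(-166) = -1/166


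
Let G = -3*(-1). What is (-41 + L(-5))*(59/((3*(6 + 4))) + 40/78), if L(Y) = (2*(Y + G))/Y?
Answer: -64789/650 ≈ -99.675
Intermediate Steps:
G = 3
L(Y) = (6 + 2*Y)/Y (L(Y) = (2*(Y + 3))/Y = (2*(3 + Y))/Y = (6 + 2*Y)/Y)
(-41 + L(-5))*(59/((3*(6 + 4))) + 40/78) = (-41 + (2 + 6/(-5)))*(59/((3*(6 + 4))) + 40/78) = (-41 + (2 + 6*(-⅕)))*(59/((3*10)) + 40*(1/78)) = (-41 + (2 - 6/5))*(59/30 + 20/39) = (-41 + ⅘)*(59*(1/30) + 20/39) = -201*(59/30 + 20/39)/5 = -201/5*967/390 = -64789/650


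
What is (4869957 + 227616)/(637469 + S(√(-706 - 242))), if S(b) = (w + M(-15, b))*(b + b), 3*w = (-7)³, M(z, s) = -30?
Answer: 94646934837/11838224893 + 85718412*I*√237/11838224893 ≈ 7.995 + 0.11147*I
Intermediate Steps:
w = -343/3 (w = (⅓)*(-7)³ = (⅓)*(-343) = -343/3 ≈ -114.33)
S(b) = -866*b/3 (S(b) = (-343/3 - 30)*(b + b) = -866*b/3)
(4869957 + 227616)/(637469 + S(√(-706 - 242))) = (4869957 + 227616)/(637469 - 866*√(-706 - 242)/3) = 5097573/(637469 - 1732*I*√237/3)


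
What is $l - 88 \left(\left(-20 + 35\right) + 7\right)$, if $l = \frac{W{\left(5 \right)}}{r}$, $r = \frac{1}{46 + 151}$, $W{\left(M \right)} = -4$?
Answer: $-2724$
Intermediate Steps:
$r = \frac{1}{197} \approx 0.0050761$
$l = -788$ ($l = - 4 \frac{1}{\frac{1}{197}} = \left(-4\right) 197 = -788$)
$l - 88 \left(\left(-20 + 35\right) + 7\right) = -788 - 88 \left(\left(-20 + 35\right) + 7\right) = -788 - 88 \left(15 + 7\right) = -788 - 1936 = -2724$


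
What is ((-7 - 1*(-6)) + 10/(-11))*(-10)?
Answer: 210/11 ≈ 19.091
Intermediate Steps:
((-7 - 1*(-6)) + 10/(-11))*(-10) = ((-7 + 6) + 10*(-1/11))*(-10) = (-1 - 10/11)*(-10) = -21/11*(-10) = 210/11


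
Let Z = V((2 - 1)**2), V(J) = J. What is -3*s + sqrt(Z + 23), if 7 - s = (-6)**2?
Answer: 87 + 2*sqrt(6) ≈ 91.899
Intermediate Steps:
Z = 1 (Z = (2 - 1)**2 = 1**2 = 1)
s = -29 (s = 7 - 1*(-6)**2 = 7 - 1*36 = 7 - 36 = -29)
-3*s + sqrt(Z + 23) = -3*(-29) + sqrt(1 + 23) = 87 + sqrt(24) = 87 + 2*sqrt(6)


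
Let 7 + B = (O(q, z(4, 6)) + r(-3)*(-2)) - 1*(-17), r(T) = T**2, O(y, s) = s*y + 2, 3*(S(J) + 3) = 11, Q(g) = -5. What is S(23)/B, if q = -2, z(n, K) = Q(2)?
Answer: 1/6 ≈ 0.16667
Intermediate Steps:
z(n, K) = -5
S(J) = 2/3 (S(J) = -3 + (1/3)*11 = -3 + 11/3 = 2/3)
O(y, s) = 2 + s*y
B = 4 (B = -7 + (((2 - 5*(-2)) + (-3)**2*(-2)) - 1*(-17)) = -7 + (((2 + 10) + 9*(-2)) + 17) = -7 + ((12 - 18) + 17) = -7 + (-6 + 17) = -7 + 11 = 4)
S(23)/B = (2/3)/4 = (2/3)*(1/4) = 1/6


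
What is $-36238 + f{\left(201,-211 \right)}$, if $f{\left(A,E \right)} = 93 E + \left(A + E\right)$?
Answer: $-55871$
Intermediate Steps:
$f{\left(A,E \right)} = A + 94 E$
$-36238 + f{\left(201,-211 \right)} = -36238 + \left(201 + 94 \left(-211\right)\right) = -36238 + \left(201 - 19834\right) = -36238 - 19633 = -55871$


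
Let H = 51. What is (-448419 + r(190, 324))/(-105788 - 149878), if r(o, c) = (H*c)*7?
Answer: 110917/85222 ≈ 1.3015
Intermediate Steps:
r(o, c) = 357*c (r(o, c) = (51*c)*7 = 357*c)
(-448419 + r(190, 324))/(-105788 - 149878) = (-448419 + 357*324)/(-105788 - 149878) = (-448419 + 115668)/(-255666) = -332751*(-1/255666) = 110917/85222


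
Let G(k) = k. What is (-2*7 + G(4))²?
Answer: 100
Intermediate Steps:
(-2*7 + G(4))² = (-2*7 + 4)² = (-14 + 4)² = (-10)² = 100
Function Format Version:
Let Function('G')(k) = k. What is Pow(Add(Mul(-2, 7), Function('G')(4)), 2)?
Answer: 100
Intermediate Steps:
Pow(Add(Mul(-2, 7), Function('G')(4)), 2) = Pow(Add(Mul(-2, 7), 4), 2) = Pow(Add(-14, 4), 2) = Pow(-10, 2) = 100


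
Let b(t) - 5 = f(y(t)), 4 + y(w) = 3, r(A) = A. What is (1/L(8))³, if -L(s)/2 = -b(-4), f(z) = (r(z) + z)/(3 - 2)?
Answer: 1/216 ≈ 0.0046296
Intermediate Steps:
y(w) = -1 (y(w) = -4 + 3 = -1)
f(z) = 2*z (f(z) = (z + z)/(3 - 2) = (2*z)/1 = 1*(2*z) = 2*z)
b(t) = 3 (b(t) = 5 + 2*(-1) = 5 - 2 = 3)
L(s) = 6 (L(s) = -(-2)*3 = -2*(-3) = 6)
(1/L(8))³ = (1/6)³ = (⅙)³ = 1/216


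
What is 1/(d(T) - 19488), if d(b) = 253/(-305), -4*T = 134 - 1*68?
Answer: -305/5944093 ≈ -5.1311e-5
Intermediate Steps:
T = -33/2 (T = -(134 - 1*68)/4 = -(134 - 68)/4 = -1/4*66 = -33/2 ≈ -16.500)
d(b) = -253/305 (d(b) = 253*(-1/305) = -253/305)
1/(d(T) - 19488) = 1/(-253/305 - 19488) = 1/(-5944093/305) = -305/5944093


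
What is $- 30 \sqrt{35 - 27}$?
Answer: $- 60 \sqrt{2} \approx -84.853$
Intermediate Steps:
$- 30 \sqrt{35 - 27} = - 30 \sqrt{8} = - 30 \cdot 2 \sqrt{2} = - 60 \sqrt{2}$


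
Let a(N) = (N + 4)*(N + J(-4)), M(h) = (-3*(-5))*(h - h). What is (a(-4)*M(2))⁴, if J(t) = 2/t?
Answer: 0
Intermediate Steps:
M(h) = 0 (M(h) = 15*0 = 0)
a(N) = (4 + N)*(-½ + N) (a(N) = (N + 4)*(N + 2/(-4)) = (4 + N)*(N + 2*(-¼)) = (4 + N)*(N - ½) = (4 + N)*(-½ + N))
(a(-4)*M(2))⁴ = ((-2 + (-4)² + (7/2)*(-4))*0)⁴ = ((-2 + 16 - 14)*0)⁴ = (0*0)⁴ = 0⁴ = 0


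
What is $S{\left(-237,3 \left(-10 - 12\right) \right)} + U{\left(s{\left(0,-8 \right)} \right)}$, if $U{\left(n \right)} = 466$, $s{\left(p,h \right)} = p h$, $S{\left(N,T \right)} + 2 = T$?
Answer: $398$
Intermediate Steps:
$S{\left(N,T \right)} = -2 + T$
$s{\left(p,h \right)} = h p$
$S{\left(-237,3 \left(-10 - 12\right) \right)} + U{\left(s{\left(0,-8 \right)} \right)} = \left(-2 + 3 \left(-10 - 12\right)\right) + 466 = \left(-2 + 3 \left(-22\right)\right) + 466 = \left(-2 - 66\right) + 466 = -68 + 466 = 398$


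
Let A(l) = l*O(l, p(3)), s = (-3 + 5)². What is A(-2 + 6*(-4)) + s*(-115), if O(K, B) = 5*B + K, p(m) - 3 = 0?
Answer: -174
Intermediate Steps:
p(m) = 3 (p(m) = 3 + 0 = 3)
s = 4 (s = 2² = 4)
O(K, B) = K + 5*B
A(l) = l*(15 + l) (A(l) = l*(l + 5*3) = l*(l + 15) = l*(15 + l))
A(-2 + 6*(-4)) + s*(-115) = (-2 + 6*(-4))*(15 + (-2 + 6*(-4))) + 4*(-115) = (-2 - 24)*(15 + (-2 - 24)) - 460 = -26*(15 - 26) - 460 = -26*(-11) - 460 = 286 - 460 = -174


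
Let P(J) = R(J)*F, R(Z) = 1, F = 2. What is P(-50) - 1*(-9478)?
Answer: 9480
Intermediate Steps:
P(J) = 2 (P(J) = 1*2 = 2)
P(-50) - 1*(-9478) = 2 - 1*(-9478) = 2 + 9478 = 9480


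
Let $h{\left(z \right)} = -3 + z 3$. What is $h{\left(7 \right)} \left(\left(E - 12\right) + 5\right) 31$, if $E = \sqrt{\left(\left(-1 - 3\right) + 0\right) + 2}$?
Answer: $-3906 + 558 i \sqrt{2} \approx -3906.0 + 789.13 i$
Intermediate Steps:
$h{\left(z \right)} = -3 + 3 z$
$E = i \sqrt{2}$ ($E = \sqrt{\left(-4 + 0\right) + 2} = \sqrt{-4 + 2} = \sqrt{-2} = i \sqrt{2} \approx 1.4142 i$)
$h{\left(7 \right)} \left(\left(E - 12\right) + 5\right) 31 = \left(-3 + 3 \cdot 7\right) \left(\left(i \sqrt{2} - 12\right) + 5\right) 31 = \left(-3 + 21\right) \left(\left(-12 + i \sqrt{2}\right) + 5\right) 31 = 18 \left(-7 + i \sqrt{2}\right) 31 = \left(-126 + 18 i \sqrt{2}\right) 31 = -3906 + 558 i \sqrt{2}$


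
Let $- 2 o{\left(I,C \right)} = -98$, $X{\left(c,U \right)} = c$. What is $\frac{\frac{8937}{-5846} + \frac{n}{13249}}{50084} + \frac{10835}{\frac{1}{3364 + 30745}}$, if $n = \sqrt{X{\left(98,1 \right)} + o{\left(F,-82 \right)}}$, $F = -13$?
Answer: $\frac{108207090705401023}{292791064} + \frac{7 \sqrt{3}}{663562916} \approx 3.6957 \cdot 10^{8}$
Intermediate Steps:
$o{\left(I,C \right)} = 49$ ($o{\left(I,C \right)} = \left(- \frac{1}{2}\right) \left(-98\right) = 49$)
$n = 7 \sqrt{3}$ ($n = \sqrt{98 + 49} = \sqrt{147} = 7 \sqrt{3} \approx 12.124$)
$\frac{\frac{8937}{-5846} + \frac{n}{13249}}{50084} + \frac{10835}{\frac{1}{3364 + 30745}} = \frac{\frac{8937}{-5846} + \frac{7 \sqrt{3}}{13249}}{50084} + \frac{10835}{\frac{1}{3364 + 30745}} = \left(8937 \left(- \frac{1}{5846}\right) + 7 \sqrt{3} \cdot \frac{1}{13249}\right) \frac{1}{50084} + \frac{10835}{\frac{1}{34109}} = \left(- \frac{8937}{5846} + \frac{7 \sqrt{3}}{13249}\right) \frac{1}{50084} + 10835 \frac{1}{\frac{1}{34109}} = \left(- \frac{8937}{292791064} + \frac{7 \sqrt{3}}{663562916}\right) + 10835 \cdot 34109 = \left(- \frac{8937}{292791064} + \frac{7 \sqrt{3}}{663562916}\right) + 369571015 = \frac{108207090705401023}{292791064} + \frac{7 \sqrt{3}}{663562916}$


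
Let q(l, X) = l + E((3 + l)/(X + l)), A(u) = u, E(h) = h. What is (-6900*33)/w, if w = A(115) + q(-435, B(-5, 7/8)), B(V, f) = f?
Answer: 197700525/276976 ≈ 713.78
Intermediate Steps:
q(l, X) = l + (3 + l)/(X + l)
w = -1107904/3473 (w = 115 + (3 - 435 - 435*(7/8 - 435))/(7/8 - 435) = 115 + (3 - 435 - 435*(-3473/8))/(-3473/8) = 115 - 8*(3 - 435 + 1510755/8)/3473 = 115 - 8/3473*1507299/8 = 115 - 1507299/3473 = -1107904/3473 ≈ -319.00)
(-6900*33)/w = (-6900*33)/(-1107904/3473) = -227700*(-3473/1107904) = 197700525/276976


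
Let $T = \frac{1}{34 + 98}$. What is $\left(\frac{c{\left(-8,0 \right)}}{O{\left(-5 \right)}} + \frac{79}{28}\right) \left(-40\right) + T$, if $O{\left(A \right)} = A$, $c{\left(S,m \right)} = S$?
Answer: $- \frac{163409}{924} \approx -176.85$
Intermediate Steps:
$T = \frac{1}{132} \approx 0.0075758$
$\left(\frac{c{\left(-8,0 \right)}}{O{\left(-5 \right)}} + \frac{79}{28}\right) \left(-40\right) + T = \left(- \frac{8}{-5} + \frac{79}{28}\right) \left(-40\right) + \frac{1}{132} = \left(\left(-8\right) \left(- \frac{1}{5}\right) + 79 \cdot \frac{1}{28}\right) \left(-40\right) + \frac{1}{132} = \left(\frac{8}{5} + \frac{79}{28}\right) \left(-40\right) + \frac{1}{132} = \frac{619}{140} \left(-40\right) + \frac{1}{132} = - \frac{1238}{7} + \frac{1}{132} = - \frac{163409}{924}$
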